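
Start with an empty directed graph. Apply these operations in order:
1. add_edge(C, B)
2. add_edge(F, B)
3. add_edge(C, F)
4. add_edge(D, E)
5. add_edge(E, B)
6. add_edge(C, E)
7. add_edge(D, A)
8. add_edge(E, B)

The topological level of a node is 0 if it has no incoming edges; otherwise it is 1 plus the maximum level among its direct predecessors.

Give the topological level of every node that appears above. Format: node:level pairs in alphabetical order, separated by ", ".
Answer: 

Op 1: add_edge(C, B). Edges now: 1
Op 2: add_edge(F, B). Edges now: 2
Op 3: add_edge(C, F). Edges now: 3
Op 4: add_edge(D, E). Edges now: 4
Op 5: add_edge(E, B). Edges now: 5
Op 6: add_edge(C, E). Edges now: 6
Op 7: add_edge(D, A). Edges now: 7
Op 8: add_edge(E, B) (duplicate, no change). Edges now: 7
Compute levels (Kahn BFS):
  sources (in-degree 0): C, D
  process C: level=0
    C->B: in-degree(B)=2, level(B)>=1
    C->E: in-degree(E)=1, level(E)>=1
    C->F: in-degree(F)=0, level(F)=1, enqueue
  process D: level=0
    D->A: in-degree(A)=0, level(A)=1, enqueue
    D->E: in-degree(E)=0, level(E)=1, enqueue
  process F: level=1
    F->B: in-degree(B)=1, level(B)>=2
  process A: level=1
  process E: level=1
    E->B: in-degree(B)=0, level(B)=2, enqueue
  process B: level=2
All levels: A:1, B:2, C:0, D:0, E:1, F:1

Answer: A:1, B:2, C:0, D:0, E:1, F:1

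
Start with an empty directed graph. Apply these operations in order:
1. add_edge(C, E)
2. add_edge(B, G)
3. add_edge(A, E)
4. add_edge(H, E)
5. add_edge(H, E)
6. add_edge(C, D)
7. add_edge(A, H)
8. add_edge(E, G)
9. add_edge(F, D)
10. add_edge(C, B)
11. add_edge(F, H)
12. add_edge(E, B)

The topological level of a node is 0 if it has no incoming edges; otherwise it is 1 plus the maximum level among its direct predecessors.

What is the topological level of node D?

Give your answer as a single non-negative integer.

Answer: 1

Derivation:
Op 1: add_edge(C, E). Edges now: 1
Op 2: add_edge(B, G). Edges now: 2
Op 3: add_edge(A, E). Edges now: 3
Op 4: add_edge(H, E). Edges now: 4
Op 5: add_edge(H, E) (duplicate, no change). Edges now: 4
Op 6: add_edge(C, D). Edges now: 5
Op 7: add_edge(A, H). Edges now: 6
Op 8: add_edge(E, G). Edges now: 7
Op 9: add_edge(F, D). Edges now: 8
Op 10: add_edge(C, B). Edges now: 9
Op 11: add_edge(F, H). Edges now: 10
Op 12: add_edge(E, B). Edges now: 11
Compute levels (Kahn BFS):
  sources (in-degree 0): A, C, F
  process A: level=0
    A->E: in-degree(E)=2, level(E)>=1
    A->H: in-degree(H)=1, level(H)>=1
  process C: level=0
    C->B: in-degree(B)=1, level(B)>=1
    C->D: in-degree(D)=1, level(D)>=1
    C->E: in-degree(E)=1, level(E)>=1
  process F: level=0
    F->D: in-degree(D)=0, level(D)=1, enqueue
    F->H: in-degree(H)=0, level(H)=1, enqueue
  process D: level=1
  process H: level=1
    H->E: in-degree(E)=0, level(E)=2, enqueue
  process E: level=2
    E->B: in-degree(B)=0, level(B)=3, enqueue
    E->G: in-degree(G)=1, level(G)>=3
  process B: level=3
    B->G: in-degree(G)=0, level(G)=4, enqueue
  process G: level=4
All levels: A:0, B:3, C:0, D:1, E:2, F:0, G:4, H:1
level(D) = 1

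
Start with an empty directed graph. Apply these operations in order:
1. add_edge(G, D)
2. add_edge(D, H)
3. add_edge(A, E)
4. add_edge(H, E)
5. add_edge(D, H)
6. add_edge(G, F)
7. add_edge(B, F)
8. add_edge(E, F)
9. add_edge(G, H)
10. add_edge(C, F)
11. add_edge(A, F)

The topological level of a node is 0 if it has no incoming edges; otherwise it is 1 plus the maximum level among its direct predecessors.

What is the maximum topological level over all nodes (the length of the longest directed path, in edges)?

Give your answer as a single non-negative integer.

Op 1: add_edge(G, D). Edges now: 1
Op 2: add_edge(D, H). Edges now: 2
Op 3: add_edge(A, E). Edges now: 3
Op 4: add_edge(H, E). Edges now: 4
Op 5: add_edge(D, H) (duplicate, no change). Edges now: 4
Op 6: add_edge(G, F). Edges now: 5
Op 7: add_edge(B, F). Edges now: 6
Op 8: add_edge(E, F). Edges now: 7
Op 9: add_edge(G, H). Edges now: 8
Op 10: add_edge(C, F). Edges now: 9
Op 11: add_edge(A, F). Edges now: 10
Compute levels (Kahn BFS):
  sources (in-degree 0): A, B, C, G
  process A: level=0
    A->E: in-degree(E)=1, level(E)>=1
    A->F: in-degree(F)=4, level(F)>=1
  process B: level=0
    B->F: in-degree(F)=3, level(F)>=1
  process C: level=0
    C->F: in-degree(F)=2, level(F)>=1
  process G: level=0
    G->D: in-degree(D)=0, level(D)=1, enqueue
    G->F: in-degree(F)=1, level(F)>=1
    G->H: in-degree(H)=1, level(H)>=1
  process D: level=1
    D->H: in-degree(H)=0, level(H)=2, enqueue
  process H: level=2
    H->E: in-degree(E)=0, level(E)=3, enqueue
  process E: level=3
    E->F: in-degree(F)=0, level(F)=4, enqueue
  process F: level=4
All levels: A:0, B:0, C:0, D:1, E:3, F:4, G:0, H:2
max level = 4

Answer: 4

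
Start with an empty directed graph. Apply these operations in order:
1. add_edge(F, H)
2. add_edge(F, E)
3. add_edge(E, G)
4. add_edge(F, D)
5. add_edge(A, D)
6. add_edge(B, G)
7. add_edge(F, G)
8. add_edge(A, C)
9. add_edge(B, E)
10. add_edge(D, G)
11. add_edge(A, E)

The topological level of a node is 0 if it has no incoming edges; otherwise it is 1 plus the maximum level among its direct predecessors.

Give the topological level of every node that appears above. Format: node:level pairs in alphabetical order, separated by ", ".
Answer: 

Answer: A:0, B:0, C:1, D:1, E:1, F:0, G:2, H:1

Derivation:
Op 1: add_edge(F, H). Edges now: 1
Op 2: add_edge(F, E). Edges now: 2
Op 3: add_edge(E, G). Edges now: 3
Op 4: add_edge(F, D). Edges now: 4
Op 5: add_edge(A, D). Edges now: 5
Op 6: add_edge(B, G). Edges now: 6
Op 7: add_edge(F, G). Edges now: 7
Op 8: add_edge(A, C). Edges now: 8
Op 9: add_edge(B, E). Edges now: 9
Op 10: add_edge(D, G). Edges now: 10
Op 11: add_edge(A, E). Edges now: 11
Compute levels (Kahn BFS):
  sources (in-degree 0): A, B, F
  process A: level=0
    A->C: in-degree(C)=0, level(C)=1, enqueue
    A->D: in-degree(D)=1, level(D)>=1
    A->E: in-degree(E)=2, level(E)>=1
  process B: level=0
    B->E: in-degree(E)=1, level(E)>=1
    B->G: in-degree(G)=3, level(G)>=1
  process F: level=0
    F->D: in-degree(D)=0, level(D)=1, enqueue
    F->E: in-degree(E)=0, level(E)=1, enqueue
    F->G: in-degree(G)=2, level(G)>=1
    F->H: in-degree(H)=0, level(H)=1, enqueue
  process C: level=1
  process D: level=1
    D->G: in-degree(G)=1, level(G)>=2
  process E: level=1
    E->G: in-degree(G)=0, level(G)=2, enqueue
  process H: level=1
  process G: level=2
All levels: A:0, B:0, C:1, D:1, E:1, F:0, G:2, H:1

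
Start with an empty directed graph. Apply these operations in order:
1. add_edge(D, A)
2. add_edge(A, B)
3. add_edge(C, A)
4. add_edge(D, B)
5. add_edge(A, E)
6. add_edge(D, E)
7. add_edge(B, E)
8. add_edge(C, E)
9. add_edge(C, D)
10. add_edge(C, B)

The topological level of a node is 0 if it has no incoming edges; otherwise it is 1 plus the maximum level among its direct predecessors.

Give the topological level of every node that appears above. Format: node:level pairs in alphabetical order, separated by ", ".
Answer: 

Op 1: add_edge(D, A). Edges now: 1
Op 2: add_edge(A, B). Edges now: 2
Op 3: add_edge(C, A). Edges now: 3
Op 4: add_edge(D, B). Edges now: 4
Op 5: add_edge(A, E). Edges now: 5
Op 6: add_edge(D, E). Edges now: 6
Op 7: add_edge(B, E). Edges now: 7
Op 8: add_edge(C, E). Edges now: 8
Op 9: add_edge(C, D). Edges now: 9
Op 10: add_edge(C, B). Edges now: 10
Compute levels (Kahn BFS):
  sources (in-degree 0): C
  process C: level=0
    C->A: in-degree(A)=1, level(A)>=1
    C->B: in-degree(B)=2, level(B)>=1
    C->D: in-degree(D)=0, level(D)=1, enqueue
    C->E: in-degree(E)=3, level(E)>=1
  process D: level=1
    D->A: in-degree(A)=0, level(A)=2, enqueue
    D->B: in-degree(B)=1, level(B)>=2
    D->E: in-degree(E)=2, level(E)>=2
  process A: level=2
    A->B: in-degree(B)=0, level(B)=3, enqueue
    A->E: in-degree(E)=1, level(E)>=3
  process B: level=3
    B->E: in-degree(E)=0, level(E)=4, enqueue
  process E: level=4
All levels: A:2, B:3, C:0, D:1, E:4

Answer: A:2, B:3, C:0, D:1, E:4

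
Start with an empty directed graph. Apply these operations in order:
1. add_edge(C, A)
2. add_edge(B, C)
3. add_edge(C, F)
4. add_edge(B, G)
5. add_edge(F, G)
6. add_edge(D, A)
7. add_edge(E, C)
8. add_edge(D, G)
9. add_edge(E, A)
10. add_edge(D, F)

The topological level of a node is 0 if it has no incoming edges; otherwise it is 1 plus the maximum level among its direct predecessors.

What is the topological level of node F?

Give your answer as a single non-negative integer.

Op 1: add_edge(C, A). Edges now: 1
Op 2: add_edge(B, C). Edges now: 2
Op 3: add_edge(C, F). Edges now: 3
Op 4: add_edge(B, G). Edges now: 4
Op 5: add_edge(F, G). Edges now: 5
Op 6: add_edge(D, A). Edges now: 6
Op 7: add_edge(E, C). Edges now: 7
Op 8: add_edge(D, G). Edges now: 8
Op 9: add_edge(E, A). Edges now: 9
Op 10: add_edge(D, F). Edges now: 10
Compute levels (Kahn BFS):
  sources (in-degree 0): B, D, E
  process B: level=0
    B->C: in-degree(C)=1, level(C)>=1
    B->G: in-degree(G)=2, level(G)>=1
  process D: level=0
    D->A: in-degree(A)=2, level(A)>=1
    D->F: in-degree(F)=1, level(F)>=1
    D->G: in-degree(G)=1, level(G)>=1
  process E: level=0
    E->A: in-degree(A)=1, level(A)>=1
    E->C: in-degree(C)=0, level(C)=1, enqueue
  process C: level=1
    C->A: in-degree(A)=0, level(A)=2, enqueue
    C->F: in-degree(F)=0, level(F)=2, enqueue
  process A: level=2
  process F: level=2
    F->G: in-degree(G)=0, level(G)=3, enqueue
  process G: level=3
All levels: A:2, B:0, C:1, D:0, E:0, F:2, G:3
level(F) = 2

Answer: 2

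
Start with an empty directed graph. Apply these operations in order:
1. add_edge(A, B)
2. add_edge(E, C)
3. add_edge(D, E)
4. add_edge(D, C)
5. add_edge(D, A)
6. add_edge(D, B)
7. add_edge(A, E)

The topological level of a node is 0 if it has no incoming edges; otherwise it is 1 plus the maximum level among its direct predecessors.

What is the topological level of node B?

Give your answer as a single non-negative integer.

Answer: 2

Derivation:
Op 1: add_edge(A, B). Edges now: 1
Op 2: add_edge(E, C). Edges now: 2
Op 3: add_edge(D, E). Edges now: 3
Op 4: add_edge(D, C). Edges now: 4
Op 5: add_edge(D, A). Edges now: 5
Op 6: add_edge(D, B). Edges now: 6
Op 7: add_edge(A, E). Edges now: 7
Compute levels (Kahn BFS):
  sources (in-degree 0): D
  process D: level=0
    D->A: in-degree(A)=0, level(A)=1, enqueue
    D->B: in-degree(B)=1, level(B)>=1
    D->C: in-degree(C)=1, level(C)>=1
    D->E: in-degree(E)=1, level(E)>=1
  process A: level=1
    A->B: in-degree(B)=0, level(B)=2, enqueue
    A->E: in-degree(E)=0, level(E)=2, enqueue
  process B: level=2
  process E: level=2
    E->C: in-degree(C)=0, level(C)=3, enqueue
  process C: level=3
All levels: A:1, B:2, C:3, D:0, E:2
level(B) = 2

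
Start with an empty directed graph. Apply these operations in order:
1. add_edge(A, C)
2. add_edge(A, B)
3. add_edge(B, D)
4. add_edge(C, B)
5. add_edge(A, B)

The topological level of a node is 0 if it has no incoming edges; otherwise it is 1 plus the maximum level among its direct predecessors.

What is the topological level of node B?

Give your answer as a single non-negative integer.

Answer: 2

Derivation:
Op 1: add_edge(A, C). Edges now: 1
Op 2: add_edge(A, B). Edges now: 2
Op 3: add_edge(B, D). Edges now: 3
Op 4: add_edge(C, B). Edges now: 4
Op 5: add_edge(A, B) (duplicate, no change). Edges now: 4
Compute levels (Kahn BFS):
  sources (in-degree 0): A
  process A: level=0
    A->B: in-degree(B)=1, level(B)>=1
    A->C: in-degree(C)=0, level(C)=1, enqueue
  process C: level=1
    C->B: in-degree(B)=0, level(B)=2, enqueue
  process B: level=2
    B->D: in-degree(D)=0, level(D)=3, enqueue
  process D: level=3
All levels: A:0, B:2, C:1, D:3
level(B) = 2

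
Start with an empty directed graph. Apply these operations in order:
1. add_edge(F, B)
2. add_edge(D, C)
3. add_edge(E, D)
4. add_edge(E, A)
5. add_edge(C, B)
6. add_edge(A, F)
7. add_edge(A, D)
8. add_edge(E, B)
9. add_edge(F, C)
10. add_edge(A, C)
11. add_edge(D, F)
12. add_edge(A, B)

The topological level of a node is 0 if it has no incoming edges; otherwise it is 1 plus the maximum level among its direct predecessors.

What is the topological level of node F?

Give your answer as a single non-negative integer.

Op 1: add_edge(F, B). Edges now: 1
Op 2: add_edge(D, C). Edges now: 2
Op 3: add_edge(E, D). Edges now: 3
Op 4: add_edge(E, A). Edges now: 4
Op 5: add_edge(C, B). Edges now: 5
Op 6: add_edge(A, F). Edges now: 6
Op 7: add_edge(A, D). Edges now: 7
Op 8: add_edge(E, B). Edges now: 8
Op 9: add_edge(F, C). Edges now: 9
Op 10: add_edge(A, C). Edges now: 10
Op 11: add_edge(D, F). Edges now: 11
Op 12: add_edge(A, B). Edges now: 12
Compute levels (Kahn BFS):
  sources (in-degree 0): E
  process E: level=0
    E->A: in-degree(A)=0, level(A)=1, enqueue
    E->B: in-degree(B)=3, level(B)>=1
    E->D: in-degree(D)=1, level(D)>=1
  process A: level=1
    A->B: in-degree(B)=2, level(B)>=2
    A->C: in-degree(C)=2, level(C)>=2
    A->D: in-degree(D)=0, level(D)=2, enqueue
    A->F: in-degree(F)=1, level(F)>=2
  process D: level=2
    D->C: in-degree(C)=1, level(C)>=3
    D->F: in-degree(F)=0, level(F)=3, enqueue
  process F: level=3
    F->B: in-degree(B)=1, level(B)>=4
    F->C: in-degree(C)=0, level(C)=4, enqueue
  process C: level=4
    C->B: in-degree(B)=0, level(B)=5, enqueue
  process B: level=5
All levels: A:1, B:5, C:4, D:2, E:0, F:3
level(F) = 3

Answer: 3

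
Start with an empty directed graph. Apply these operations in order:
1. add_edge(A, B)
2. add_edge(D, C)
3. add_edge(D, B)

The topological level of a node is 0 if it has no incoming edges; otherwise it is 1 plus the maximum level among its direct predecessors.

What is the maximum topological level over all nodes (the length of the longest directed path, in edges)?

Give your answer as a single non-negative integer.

Op 1: add_edge(A, B). Edges now: 1
Op 2: add_edge(D, C). Edges now: 2
Op 3: add_edge(D, B). Edges now: 3
Compute levels (Kahn BFS):
  sources (in-degree 0): A, D
  process A: level=0
    A->B: in-degree(B)=1, level(B)>=1
  process D: level=0
    D->B: in-degree(B)=0, level(B)=1, enqueue
    D->C: in-degree(C)=0, level(C)=1, enqueue
  process B: level=1
  process C: level=1
All levels: A:0, B:1, C:1, D:0
max level = 1

Answer: 1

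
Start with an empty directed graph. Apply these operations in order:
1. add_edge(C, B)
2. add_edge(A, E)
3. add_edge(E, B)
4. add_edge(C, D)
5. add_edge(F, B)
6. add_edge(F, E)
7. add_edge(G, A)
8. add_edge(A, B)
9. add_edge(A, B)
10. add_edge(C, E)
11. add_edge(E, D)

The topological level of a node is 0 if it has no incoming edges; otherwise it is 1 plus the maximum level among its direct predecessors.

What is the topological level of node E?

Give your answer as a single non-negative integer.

Answer: 2

Derivation:
Op 1: add_edge(C, B). Edges now: 1
Op 2: add_edge(A, E). Edges now: 2
Op 3: add_edge(E, B). Edges now: 3
Op 4: add_edge(C, D). Edges now: 4
Op 5: add_edge(F, B). Edges now: 5
Op 6: add_edge(F, E). Edges now: 6
Op 7: add_edge(G, A). Edges now: 7
Op 8: add_edge(A, B). Edges now: 8
Op 9: add_edge(A, B) (duplicate, no change). Edges now: 8
Op 10: add_edge(C, E). Edges now: 9
Op 11: add_edge(E, D). Edges now: 10
Compute levels (Kahn BFS):
  sources (in-degree 0): C, F, G
  process C: level=0
    C->B: in-degree(B)=3, level(B)>=1
    C->D: in-degree(D)=1, level(D)>=1
    C->E: in-degree(E)=2, level(E)>=1
  process F: level=0
    F->B: in-degree(B)=2, level(B)>=1
    F->E: in-degree(E)=1, level(E)>=1
  process G: level=0
    G->A: in-degree(A)=0, level(A)=1, enqueue
  process A: level=1
    A->B: in-degree(B)=1, level(B)>=2
    A->E: in-degree(E)=0, level(E)=2, enqueue
  process E: level=2
    E->B: in-degree(B)=0, level(B)=3, enqueue
    E->D: in-degree(D)=0, level(D)=3, enqueue
  process B: level=3
  process D: level=3
All levels: A:1, B:3, C:0, D:3, E:2, F:0, G:0
level(E) = 2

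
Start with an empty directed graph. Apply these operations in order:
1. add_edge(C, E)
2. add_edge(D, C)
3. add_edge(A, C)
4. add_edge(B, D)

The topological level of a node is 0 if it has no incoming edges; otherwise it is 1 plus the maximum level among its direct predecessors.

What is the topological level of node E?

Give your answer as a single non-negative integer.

Answer: 3

Derivation:
Op 1: add_edge(C, E). Edges now: 1
Op 2: add_edge(D, C). Edges now: 2
Op 3: add_edge(A, C). Edges now: 3
Op 4: add_edge(B, D). Edges now: 4
Compute levels (Kahn BFS):
  sources (in-degree 0): A, B
  process A: level=0
    A->C: in-degree(C)=1, level(C)>=1
  process B: level=0
    B->D: in-degree(D)=0, level(D)=1, enqueue
  process D: level=1
    D->C: in-degree(C)=0, level(C)=2, enqueue
  process C: level=2
    C->E: in-degree(E)=0, level(E)=3, enqueue
  process E: level=3
All levels: A:0, B:0, C:2, D:1, E:3
level(E) = 3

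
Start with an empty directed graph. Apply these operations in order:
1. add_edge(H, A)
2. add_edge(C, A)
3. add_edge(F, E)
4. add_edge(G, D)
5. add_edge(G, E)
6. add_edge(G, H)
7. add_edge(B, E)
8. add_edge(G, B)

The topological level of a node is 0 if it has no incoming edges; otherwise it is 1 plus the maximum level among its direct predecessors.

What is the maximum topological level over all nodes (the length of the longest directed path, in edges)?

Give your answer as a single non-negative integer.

Answer: 2

Derivation:
Op 1: add_edge(H, A). Edges now: 1
Op 2: add_edge(C, A). Edges now: 2
Op 3: add_edge(F, E). Edges now: 3
Op 4: add_edge(G, D). Edges now: 4
Op 5: add_edge(G, E). Edges now: 5
Op 6: add_edge(G, H). Edges now: 6
Op 7: add_edge(B, E). Edges now: 7
Op 8: add_edge(G, B). Edges now: 8
Compute levels (Kahn BFS):
  sources (in-degree 0): C, F, G
  process C: level=0
    C->A: in-degree(A)=1, level(A)>=1
  process F: level=0
    F->E: in-degree(E)=2, level(E)>=1
  process G: level=0
    G->B: in-degree(B)=0, level(B)=1, enqueue
    G->D: in-degree(D)=0, level(D)=1, enqueue
    G->E: in-degree(E)=1, level(E)>=1
    G->H: in-degree(H)=0, level(H)=1, enqueue
  process B: level=1
    B->E: in-degree(E)=0, level(E)=2, enqueue
  process D: level=1
  process H: level=1
    H->A: in-degree(A)=0, level(A)=2, enqueue
  process E: level=2
  process A: level=2
All levels: A:2, B:1, C:0, D:1, E:2, F:0, G:0, H:1
max level = 2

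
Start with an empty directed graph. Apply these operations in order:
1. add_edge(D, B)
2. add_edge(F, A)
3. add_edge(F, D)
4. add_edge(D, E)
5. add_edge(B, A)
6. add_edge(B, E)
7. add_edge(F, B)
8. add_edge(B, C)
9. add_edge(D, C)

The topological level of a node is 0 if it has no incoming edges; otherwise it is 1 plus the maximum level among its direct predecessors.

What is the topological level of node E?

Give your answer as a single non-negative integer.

Answer: 3

Derivation:
Op 1: add_edge(D, B). Edges now: 1
Op 2: add_edge(F, A). Edges now: 2
Op 3: add_edge(F, D). Edges now: 3
Op 4: add_edge(D, E). Edges now: 4
Op 5: add_edge(B, A). Edges now: 5
Op 6: add_edge(B, E). Edges now: 6
Op 7: add_edge(F, B). Edges now: 7
Op 8: add_edge(B, C). Edges now: 8
Op 9: add_edge(D, C). Edges now: 9
Compute levels (Kahn BFS):
  sources (in-degree 0): F
  process F: level=0
    F->A: in-degree(A)=1, level(A)>=1
    F->B: in-degree(B)=1, level(B)>=1
    F->D: in-degree(D)=0, level(D)=1, enqueue
  process D: level=1
    D->B: in-degree(B)=0, level(B)=2, enqueue
    D->C: in-degree(C)=1, level(C)>=2
    D->E: in-degree(E)=1, level(E)>=2
  process B: level=2
    B->A: in-degree(A)=0, level(A)=3, enqueue
    B->C: in-degree(C)=0, level(C)=3, enqueue
    B->E: in-degree(E)=0, level(E)=3, enqueue
  process A: level=3
  process C: level=3
  process E: level=3
All levels: A:3, B:2, C:3, D:1, E:3, F:0
level(E) = 3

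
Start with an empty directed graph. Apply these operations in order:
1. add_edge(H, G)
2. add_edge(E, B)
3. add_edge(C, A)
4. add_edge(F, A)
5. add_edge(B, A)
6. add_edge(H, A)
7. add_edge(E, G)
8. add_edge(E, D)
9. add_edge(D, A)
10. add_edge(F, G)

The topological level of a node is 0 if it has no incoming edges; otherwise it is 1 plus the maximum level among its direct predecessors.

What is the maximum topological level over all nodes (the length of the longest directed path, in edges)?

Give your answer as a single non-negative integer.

Op 1: add_edge(H, G). Edges now: 1
Op 2: add_edge(E, B). Edges now: 2
Op 3: add_edge(C, A). Edges now: 3
Op 4: add_edge(F, A). Edges now: 4
Op 5: add_edge(B, A). Edges now: 5
Op 6: add_edge(H, A). Edges now: 6
Op 7: add_edge(E, G). Edges now: 7
Op 8: add_edge(E, D). Edges now: 8
Op 9: add_edge(D, A). Edges now: 9
Op 10: add_edge(F, G). Edges now: 10
Compute levels (Kahn BFS):
  sources (in-degree 0): C, E, F, H
  process C: level=0
    C->A: in-degree(A)=4, level(A)>=1
  process E: level=0
    E->B: in-degree(B)=0, level(B)=1, enqueue
    E->D: in-degree(D)=0, level(D)=1, enqueue
    E->G: in-degree(G)=2, level(G)>=1
  process F: level=0
    F->A: in-degree(A)=3, level(A)>=1
    F->G: in-degree(G)=1, level(G)>=1
  process H: level=0
    H->A: in-degree(A)=2, level(A)>=1
    H->G: in-degree(G)=0, level(G)=1, enqueue
  process B: level=1
    B->A: in-degree(A)=1, level(A)>=2
  process D: level=1
    D->A: in-degree(A)=0, level(A)=2, enqueue
  process G: level=1
  process A: level=2
All levels: A:2, B:1, C:0, D:1, E:0, F:0, G:1, H:0
max level = 2

Answer: 2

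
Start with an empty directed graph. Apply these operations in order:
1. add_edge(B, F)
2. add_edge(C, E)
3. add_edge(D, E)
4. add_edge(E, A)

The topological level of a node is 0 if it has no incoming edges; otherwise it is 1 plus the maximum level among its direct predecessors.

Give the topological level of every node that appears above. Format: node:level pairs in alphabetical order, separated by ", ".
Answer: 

Op 1: add_edge(B, F). Edges now: 1
Op 2: add_edge(C, E). Edges now: 2
Op 3: add_edge(D, E). Edges now: 3
Op 4: add_edge(E, A). Edges now: 4
Compute levels (Kahn BFS):
  sources (in-degree 0): B, C, D
  process B: level=0
    B->F: in-degree(F)=0, level(F)=1, enqueue
  process C: level=0
    C->E: in-degree(E)=1, level(E)>=1
  process D: level=0
    D->E: in-degree(E)=0, level(E)=1, enqueue
  process F: level=1
  process E: level=1
    E->A: in-degree(A)=0, level(A)=2, enqueue
  process A: level=2
All levels: A:2, B:0, C:0, D:0, E:1, F:1

Answer: A:2, B:0, C:0, D:0, E:1, F:1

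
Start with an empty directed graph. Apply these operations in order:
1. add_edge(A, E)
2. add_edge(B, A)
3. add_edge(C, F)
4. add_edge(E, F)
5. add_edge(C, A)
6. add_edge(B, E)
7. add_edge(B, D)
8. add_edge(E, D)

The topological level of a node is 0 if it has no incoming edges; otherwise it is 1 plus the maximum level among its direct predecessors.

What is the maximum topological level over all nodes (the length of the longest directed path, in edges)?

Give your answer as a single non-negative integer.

Answer: 3

Derivation:
Op 1: add_edge(A, E). Edges now: 1
Op 2: add_edge(B, A). Edges now: 2
Op 3: add_edge(C, F). Edges now: 3
Op 4: add_edge(E, F). Edges now: 4
Op 5: add_edge(C, A). Edges now: 5
Op 6: add_edge(B, E). Edges now: 6
Op 7: add_edge(B, D). Edges now: 7
Op 8: add_edge(E, D). Edges now: 8
Compute levels (Kahn BFS):
  sources (in-degree 0): B, C
  process B: level=0
    B->A: in-degree(A)=1, level(A)>=1
    B->D: in-degree(D)=1, level(D)>=1
    B->E: in-degree(E)=1, level(E)>=1
  process C: level=0
    C->A: in-degree(A)=0, level(A)=1, enqueue
    C->F: in-degree(F)=1, level(F)>=1
  process A: level=1
    A->E: in-degree(E)=0, level(E)=2, enqueue
  process E: level=2
    E->D: in-degree(D)=0, level(D)=3, enqueue
    E->F: in-degree(F)=0, level(F)=3, enqueue
  process D: level=3
  process F: level=3
All levels: A:1, B:0, C:0, D:3, E:2, F:3
max level = 3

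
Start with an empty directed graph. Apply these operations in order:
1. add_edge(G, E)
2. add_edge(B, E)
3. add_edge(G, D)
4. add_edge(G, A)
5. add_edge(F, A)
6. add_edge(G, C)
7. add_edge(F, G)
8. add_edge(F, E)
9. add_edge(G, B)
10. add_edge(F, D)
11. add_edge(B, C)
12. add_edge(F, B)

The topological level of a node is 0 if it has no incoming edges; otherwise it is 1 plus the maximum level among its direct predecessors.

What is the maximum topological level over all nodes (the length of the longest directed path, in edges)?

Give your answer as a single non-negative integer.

Answer: 3

Derivation:
Op 1: add_edge(G, E). Edges now: 1
Op 2: add_edge(B, E). Edges now: 2
Op 3: add_edge(G, D). Edges now: 3
Op 4: add_edge(G, A). Edges now: 4
Op 5: add_edge(F, A). Edges now: 5
Op 6: add_edge(G, C). Edges now: 6
Op 7: add_edge(F, G). Edges now: 7
Op 8: add_edge(F, E). Edges now: 8
Op 9: add_edge(G, B). Edges now: 9
Op 10: add_edge(F, D). Edges now: 10
Op 11: add_edge(B, C). Edges now: 11
Op 12: add_edge(F, B). Edges now: 12
Compute levels (Kahn BFS):
  sources (in-degree 0): F
  process F: level=0
    F->A: in-degree(A)=1, level(A)>=1
    F->B: in-degree(B)=1, level(B)>=1
    F->D: in-degree(D)=1, level(D)>=1
    F->E: in-degree(E)=2, level(E)>=1
    F->G: in-degree(G)=0, level(G)=1, enqueue
  process G: level=1
    G->A: in-degree(A)=0, level(A)=2, enqueue
    G->B: in-degree(B)=0, level(B)=2, enqueue
    G->C: in-degree(C)=1, level(C)>=2
    G->D: in-degree(D)=0, level(D)=2, enqueue
    G->E: in-degree(E)=1, level(E)>=2
  process A: level=2
  process B: level=2
    B->C: in-degree(C)=0, level(C)=3, enqueue
    B->E: in-degree(E)=0, level(E)=3, enqueue
  process D: level=2
  process C: level=3
  process E: level=3
All levels: A:2, B:2, C:3, D:2, E:3, F:0, G:1
max level = 3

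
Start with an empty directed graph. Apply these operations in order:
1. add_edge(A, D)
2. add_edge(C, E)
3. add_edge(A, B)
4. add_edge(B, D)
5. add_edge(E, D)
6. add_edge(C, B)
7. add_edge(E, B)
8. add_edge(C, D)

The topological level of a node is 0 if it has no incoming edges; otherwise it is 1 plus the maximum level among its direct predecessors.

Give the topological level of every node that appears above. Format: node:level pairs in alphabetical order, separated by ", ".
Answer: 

Op 1: add_edge(A, D). Edges now: 1
Op 2: add_edge(C, E). Edges now: 2
Op 3: add_edge(A, B). Edges now: 3
Op 4: add_edge(B, D). Edges now: 4
Op 5: add_edge(E, D). Edges now: 5
Op 6: add_edge(C, B). Edges now: 6
Op 7: add_edge(E, B). Edges now: 7
Op 8: add_edge(C, D). Edges now: 8
Compute levels (Kahn BFS):
  sources (in-degree 0): A, C
  process A: level=0
    A->B: in-degree(B)=2, level(B)>=1
    A->D: in-degree(D)=3, level(D)>=1
  process C: level=0
    C->B: in-degree(B)=1, level(B)>=1
    C->D: in-degree(D)=2, level(D)>=1
    C->E: in-degree(E)=0, level(E)=1, enqueue
  process E: level=1
    E->B: in-degree(B)=0, level(B)=2, enqueue
    E->D: in-degree(D)=1, level(D)>=2
  process B: level=2
    B->D: in-degree(D)=0, level(D)=3, enqueue
  process D: level=3
All levels: A:0, B:2, C:0, D:3, E:1

Answer: A:0, B:2, C:0, D:3, E:1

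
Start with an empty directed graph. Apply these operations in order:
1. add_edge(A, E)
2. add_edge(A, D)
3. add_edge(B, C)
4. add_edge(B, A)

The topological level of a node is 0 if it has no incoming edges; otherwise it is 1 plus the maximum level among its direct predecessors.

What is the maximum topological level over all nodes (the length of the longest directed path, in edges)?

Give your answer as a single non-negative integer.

Op 1: add_edge(A, E). Edges now: 1
Op 2: add_edge(A, D). Edges now: 2
Op 3: add_edge(B, C). Edges now: 3
Op 4: add_edge(B, A). Edges now: 4
Compute levels (Kahn BFS):
  sources (in-degree 0): B
  process B: level=0
    B->A: in-degree(A)=0, level(A)=1, enqueue
    B->C: in-degree(C)=0, level(C)=1, enqueue
  process A: level=1
    A->D: in-degree(D)=0, level(D)=2, enqueue
    A->E: in-degree(E)=0, level(E)=2, enqueue
  process C: level=1
  process D: level=2
  process E: level=2
All levels: A:1, B:0, C:1, D:2, E:2
max level = 2

Answer: 2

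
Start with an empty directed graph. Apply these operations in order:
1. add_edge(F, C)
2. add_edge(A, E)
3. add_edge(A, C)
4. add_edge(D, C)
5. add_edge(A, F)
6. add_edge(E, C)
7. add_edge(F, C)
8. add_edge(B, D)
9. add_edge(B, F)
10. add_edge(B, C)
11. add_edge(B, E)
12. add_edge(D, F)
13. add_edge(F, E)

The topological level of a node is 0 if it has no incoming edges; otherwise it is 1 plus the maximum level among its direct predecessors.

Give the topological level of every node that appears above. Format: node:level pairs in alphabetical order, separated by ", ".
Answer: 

Op 1: add_edge(F, C). Edges now: 1
Op 2: add_edge(A, E). Edges now: 2
Op 3: add_edge(A, C). Edges now: 3
Op 4: add_edge(D, C). Edges now: 4
Op 5: add_edge(A, F). Edges now: 5
Op 6: add_edge(E, C). Edges now: 6
Op 7: add_edge(F, C) (duplicate, no change). Edges now: 6
Op 8: add_edge(B, D). Edges now: 7
Op 9: add_edge(B, F). Edges now: 8
Op 10: add_edge(B, C). Edges now: 9
Op 11: add_edge(B, E). Edges now: 10
Op 12: add_edge(D, F). Edges now: 11
Op 13: add_edge(F, E). Edges now: 12
Compute levels (Kahn BFS):
  sources (in-degree 0): A, B
  process A: level=0
    A->C: in-degree(C)=4, level(C)>=1
    A->E: in-degree(E)=2, level(E)>=1
    A->F: in-degree(F)=2, level(F)>=1
  process B: level=0
    B->C: in-degree(C)=3, level(C)>=1
    B->D: in-degree(D)=0, level(D)=1, enqueue
    B->E: in-degree(E)=1, level(E)>=1
    B->F: in-degree(F)=1, level(F)>=1
  process D: level=1
    D->C: in-degree(C)=2, level(C)>=2
    D->F: in-degree(F)=0, level(F)=2, enqueue
  process F: level=2
    F->C: in-degree(C)=1, level(C)>=3
    F->E: in-degree(E)=0, level(E)=3, enqueue
  process E: level=3
    E->C: in-degree(C)=0, level(C)=4, enqueue
  process C: level=4
All levels: A:0, B:0, C:4, D:1, E:3, F:2

Answer: A:0, B:0, C:4, D:1, E:3, F:2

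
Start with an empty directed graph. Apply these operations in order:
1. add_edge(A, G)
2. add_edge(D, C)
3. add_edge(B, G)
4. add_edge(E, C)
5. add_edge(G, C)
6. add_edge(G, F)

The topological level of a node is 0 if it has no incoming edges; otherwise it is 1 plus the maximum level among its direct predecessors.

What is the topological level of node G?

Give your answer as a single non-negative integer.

Op 1: add_edge(A, G). Edges now: 1
Op 2: add_edge(D, C). Edges now: 2
Op 3: add_edge(B, G). Edges now: 3
Op 4: add_edge(E, C). Edges now: 4
Op 5: add_edge(G, C). Edges now: 5
Op 6: add_edge(G, F). Edges now: 6
Compute levels (Kahn BFS):
  sources (in-degree 0): A, B, D, E
  process A: level=0
    A->G: in-degree(G)=1, level(G)>=1
  process B: level=0
    B->G: in-degree(G)=0, level(G)=1, enqueue
  process D: level=0
    D->C: in-degree(C)=2, level(C)>=1
  process E: level=0
    E->C: in-degree(C)=1, level(C)>=1
  process G: level=1
    G->C: in-degree(C)=0, level(C)=2, enqueue
    G->F: in-degree(F)=0, level(F)=2, enqueue
  process C: level=2
  process F: level=2
All levels: A:0, B:0, C:2, D:0, E:0, F:2, G:1
level(G) = 1

Answer: 1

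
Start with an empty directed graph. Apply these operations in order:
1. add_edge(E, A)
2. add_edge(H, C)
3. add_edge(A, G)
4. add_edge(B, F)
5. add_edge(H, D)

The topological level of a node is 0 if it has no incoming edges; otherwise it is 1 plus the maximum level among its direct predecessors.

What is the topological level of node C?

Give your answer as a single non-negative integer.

Op 1: add_edge(E, A). Edges now: 1
Op 2: add_edge(H, C). Edges now: 2
Op 3: add_edge(A, G). Edges now: 3
Op 4: add_edge(B, F). Edges now: 4
Op 5: add_edge(H, D). Edges now: 5
Compute levels (Kahn BFS):
  sources (in-degree 0): B, E, H
  process B: level=0
    B->F: in-degree(F)=0, level(F)=1, enqueue
  process E: level=0
    E->A: in-degree(A)=0, level(A)=1, enqueue
  process H: level=0
    H->C: in-degree(C)=0, level(C)=1, enqueue
    H->D: in-degree(D)=0, level(D)=1, enqueue
  process F: level=1
  process A: level=1
    A->G: in-degree(G)=0, level(G)=2, enqueue
  process C: level=1
  process D: level=1
  process G: level=2
All levels: A:1, B:0, C:1, D:1, E:0, F:1, G:2, H:0
level(C) = 1

Answer: 1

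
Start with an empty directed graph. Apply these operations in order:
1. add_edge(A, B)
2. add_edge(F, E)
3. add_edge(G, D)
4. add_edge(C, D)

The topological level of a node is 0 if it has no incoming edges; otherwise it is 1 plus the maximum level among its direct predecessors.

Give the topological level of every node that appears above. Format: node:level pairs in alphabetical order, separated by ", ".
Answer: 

Answer: A:0, B:1, C:0, D:1, E:1, F:0, G:0

Derivation:
Op 1: add_edge(A, B). Edges now: 1
Op 2: add_edge(F, E). Edges now: 2
Op 3: add_edge(G, D). Edges now: 3
Op 4: add_edge(C, D). Edges now: 4
Compute levels (Kahn BFS):
  sources (in-degree 0): A, C, F, G
  process A: level=0
    A->B: in-degree(B)=0, level(B)=1, enqueue
  process C: level=0
    C->D: in-degree(D)=1, level(D)>=1
  process F: level=0
    F->E: in-degree(E)=0, level(E)=1, enqueue
  process G: level=0
    G->D: in-degree(D)=0, level(D)=1, enqueue
  process B: level=1
  process E: level=1
  process D: level=1
All levels: A:0, B:1, C:0, D:1, E:1, F:0, G:0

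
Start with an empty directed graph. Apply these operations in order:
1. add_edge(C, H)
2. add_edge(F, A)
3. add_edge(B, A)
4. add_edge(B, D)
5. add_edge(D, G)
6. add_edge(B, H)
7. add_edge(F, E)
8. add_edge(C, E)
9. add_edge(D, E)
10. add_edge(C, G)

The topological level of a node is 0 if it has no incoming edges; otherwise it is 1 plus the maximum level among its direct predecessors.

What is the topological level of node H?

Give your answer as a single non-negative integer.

Op 1: add_edge(C, H). Edges now: 1
Op 2: add_edge(F, A). Edges now: 2
Op 3: add_edge(B, A). Edges now: 3
Op 4: add_edge(B, D). Edges now: 4
Op 5: add_edge(D, G). Edges now: 5
Op 6: add_edge(B, H). Edges now: 6
Op 7: add_edge(F, E). Edges now: 7
Op 8: add_edge(C, E). Edges now: 8
Op 9: add_edge(D, E). Edges now: 9
Op 10: add_edge(C, G). Edges now: 10
Compute levels (Kahn BFS):
  sources (in-degree 0): B, C, F
  process B: level=0
    B->A: in-degree(A)=1, level(A)>=1
    B->D: in-degree(D)=0, level(D)=1, enqueue
    B->H: in-degree(H)=1, level(H)>=1
  process C: level=0
    C->E: in-degree(E)=2, level(E)>=1
    C->G: in-degree(G)=1, level(G)>=1
    C->H: in-degree(H)=0, level(H)=1, enqueue
  process F: level=0
    F->A: in-degree(A)=0, level(A)=1, enqueue
    F->E: in-degree(E)=1, level(E)>=1
  process D: level=1
    D->E: in-degree(E)=0, level(E)=2, enqueue
    D->G: in-degree(G)=0, level(G)=2, enqueue
  process H: level=1
  process A: level=1
  process E: level=2
  process G: level=2
All levels: A:1, B:0, C:0, D:1, E:2, F:0, G:2, H:1
level(H) = 1

Answer: 1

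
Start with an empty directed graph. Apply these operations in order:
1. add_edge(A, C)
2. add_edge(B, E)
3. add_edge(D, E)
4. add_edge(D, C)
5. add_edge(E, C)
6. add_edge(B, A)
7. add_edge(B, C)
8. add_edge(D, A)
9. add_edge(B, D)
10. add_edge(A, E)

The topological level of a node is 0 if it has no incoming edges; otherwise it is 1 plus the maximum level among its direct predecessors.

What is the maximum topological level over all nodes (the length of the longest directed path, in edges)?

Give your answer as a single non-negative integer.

Op 1: add_edge(A, C). Edges now: 1
Op 2: add_edge(B, E). Edges now: 2
Op 3: add_edge(D, E). Edges now: 3
Op 4: add_edge(D, C). Edges now: 4
Op 5: add_edge(E, C). Edges now: 5
Op 6: add_edge(B, A). Edges now: 6
Op 7: add_edge(B, C). Edges now: 7
Op 8: add_edge(D, A). Edges now: 8
Op 9: add_edge(B, D). Edges now: 9
Op 10: add_edge(A, E). Edges now: 10
Compute levels (Kahn BFS):
  sources (in-degree 0): B
  process B: level=0
    B->A: in-degree(A)=1, level(A)>=1
    B->C: in-degree(C)=3, level(C)>=1
    B->D: in-degree(D)=0, level(D)=1, enqueue
    B->E: in-degree(E)=2, level(E)>=1
  process D: level=1
    D->A: in-degree(A)=0, level(A)=2, enqueue
    D->C: in-degree(C)=2, level(C)>=2
    D->E: in-degree(E)=1, level(E)>=2
  process A: level=2
    A->C: in-degree(C)=1, level(C)>=3
    A->E: in-degree(E)=0, level(E)=3, enqueue
  process E: level=3
    E->C: in-degree(C)=0, level(C)=4, enqueue
  process C: level=4
All levels: A:2, B:0, C:4, D:1, E:3
max level = 4

Answer: 4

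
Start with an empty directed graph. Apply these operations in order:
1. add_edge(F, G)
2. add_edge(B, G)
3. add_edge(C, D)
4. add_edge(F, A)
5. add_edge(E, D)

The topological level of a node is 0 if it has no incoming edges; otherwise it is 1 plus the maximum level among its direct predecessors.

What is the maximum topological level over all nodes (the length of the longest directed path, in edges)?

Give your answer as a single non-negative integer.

Answer: 1

Derivation:
Op 1: add_edge(F, G). Edges now: 1
Op 2: add_edge(B, G). Edges now: 2
Op 3: add_edge(C, D). Edges now: 3
Op 4: add_edge(F, A). Edges now: 4
Op 5: add_edge(E, D). Edges now: 5
Compute levels (Kahn BFS):
  sources (in-degree 0): B, C, E, F
  process B: level=0
    B->G: in-degree(G)=1, level(G)>=1
  process C: level=0
    C->D: in-degree(D)=1, level(D)>=1
  process E: level=0
    E->D: in-degree(D)=0, level(D)=1, enqueue
  process F: level=0
    F->A: in-degree(A)=0, level(A)=1, enqueue
    F->G: in-degree(G)=0, level(G)=1, enqueue
  process D: level=1
  process A: level=1
  process G: level=1
All levels: A:1, B:0, C:0, D:1, E:0, F:0, G:1
max level = 1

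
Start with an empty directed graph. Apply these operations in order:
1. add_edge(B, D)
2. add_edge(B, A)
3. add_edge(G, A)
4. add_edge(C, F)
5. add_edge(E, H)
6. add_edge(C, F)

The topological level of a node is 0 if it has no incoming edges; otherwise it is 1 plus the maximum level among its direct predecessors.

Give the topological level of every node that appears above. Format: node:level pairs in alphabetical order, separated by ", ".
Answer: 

Answer: A:1, B:0, C:0, D:1, E:0, F:1, G:0, H:1

Derivation:
Op 1: add_edge(B, D). Edges now: 1
Op 2: add_edge(B, A). Edges now: 2
Op 3: add_edge(G, A). Edges now: 3
Op 4: add_edge(C, F). Edges now: 4
Op 5: add_edge(E, H). Edges now: 5
Op 6: add_edge(C, F) (duplicate, no change). Edges now: 5
Compute levels (Kahn BFS):
  sources (in-degree 0): B, C, E, G
  process B: level=0
    B->A: in-degree(A)=1, level(A)>=1
    B->D: in-degree(D)=0, level(D)=1, enqueue
  process C: level=0
    C->F: in-degree(F)=0, level(F)=1, enqueue
  process E: level=0
    E->H: in-degree(H)=0, level(H)=1, enqueue
  process G: level=0
    G->A: in-degree(A)=0, level(A)=1, enqueue
  process D: level=1
  process F: level=1
  process H: level=1
  process A: level=1
All levels: A:1, B:0, C:0, D:1, E:0, F:1, G:0, H:1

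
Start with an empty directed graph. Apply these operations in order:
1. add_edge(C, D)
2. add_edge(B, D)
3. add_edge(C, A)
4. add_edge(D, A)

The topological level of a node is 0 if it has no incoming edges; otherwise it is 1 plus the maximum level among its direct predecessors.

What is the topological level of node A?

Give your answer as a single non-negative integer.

Op 1: add_edge(C, D). Edges now: 1
Op 2: add_edge(B, D). Edges now: 2
Op 3: add_edge(C, A). Edges now: 3
Op 4: add_edge(D, A). Edges now: 4
Compute levels (Kahn BFS):
  sources (in-degree 0): B, C
  process B: level=0
    B->D: in-degree(D)=1, level(D)>=1
  process C: level=0
    C->A: in-degree(A)=1, level(A)>=1
    C->D: in-degree(D)=0, level(D)=1, enqueue
  process D: level=1
    D->A: in-degree(A)=0, level(A)=2, enqueue
  process A: level=2
All levels: A:2, B:0, C:0, D:1
level(A) = 2

Answer: 2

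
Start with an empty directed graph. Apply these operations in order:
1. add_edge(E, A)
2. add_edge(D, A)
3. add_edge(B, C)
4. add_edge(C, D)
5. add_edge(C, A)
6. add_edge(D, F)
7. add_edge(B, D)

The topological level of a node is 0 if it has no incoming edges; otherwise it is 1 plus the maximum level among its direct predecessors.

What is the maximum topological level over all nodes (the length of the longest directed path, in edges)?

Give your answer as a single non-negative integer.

Answer: 3

Derivation:
Op 1: add_edge(E, A). Edges now: 1
Op 2: add_edge(D, A). Edges now: 2
Op 3: add_edge(B, C). Edges now: 3
Op 4: add_edge(C, D). Edges now: 4
Op 5: add_edge(C, A). Edges now: 5
Op 6: add_edge(D, F). Edges now: 6
Op 7: add_edge(B, D). Edges now: 7
Compute levels (Kahn BFS):
  sources (in-degree 0): B, E
  process B: level=0
    B->C: in-degree(C)=0, level(C)=1, enqueue
    B->D: in-degree(D)=1, level(D)>=1
  process E: level=0
    E->A: in-degree(A)=2, level(A)>=1
  process C: level=1
    C->A: in-degree(A)=1, level(A)>=2
    C->D: in-degree(D)=0, level(D)=2, enqueue
  process D: level=2
    D->A: in-degree(A)=0, level(A)=3, enqueue
    D->F: in-degree(F)=0, level(F)=3, enqueue
  process A: level=3
  process F: level=3
All levels: A:3, B:0, C:1, D:2, E:0, F:3
max level = 3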